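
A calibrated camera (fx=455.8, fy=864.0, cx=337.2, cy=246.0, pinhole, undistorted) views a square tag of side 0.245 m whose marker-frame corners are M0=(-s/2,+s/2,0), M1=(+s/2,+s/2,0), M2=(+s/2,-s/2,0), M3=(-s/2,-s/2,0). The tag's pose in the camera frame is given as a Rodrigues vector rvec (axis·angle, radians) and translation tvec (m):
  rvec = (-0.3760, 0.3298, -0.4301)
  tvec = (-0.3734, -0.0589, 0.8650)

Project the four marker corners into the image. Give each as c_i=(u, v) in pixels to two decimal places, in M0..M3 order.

Intrinsics K: fx=455.8, fy=864.0, cx=337.2, cy=246.0
Marker side s = 0.245 m; corners in marker frame (Z=0):
  M0 = (-0.1225, +0.1225, 0)
  M1 = (+0.1225, +0.1225, 0)
  M2 = (+0.1225, -0.1225, 0)
  M3 = (-0.1225, -0.1225, 0)
rvec = (-0.3760, 0.3298, -0.4301), |rvec| = θ = 0.65964 rad = 37.795°
Rodrigues: sinθ=0.61284, 1−cosθ=0.20979; R = I + sinθ·[k]× + (1−cosθ)·[k]×²:
    [+0.85837 +0.33979 +0.38437]
    [-0.45937 +0.84265 +0.28093]
    [-0.22843 -0.41771 +0.87940]
t = (-0.3734, -0.0589, 0.8650) m
M0: Pc = R·M0+t = (-0.43693, +0.10060, +0.84181); u = 455.8·(-0.43693)/0.84181 + 337.2 = 100.6264, v = 864.0·(+0.10060)/0.84181 + 246.0 = 349.2485
M1: Pc = R·M1+t = (-0.22662, -0.01195, +0.78585); u = 455.8·(-0.22662)/0.78585 + 337.2 = 205.7554, v = 864.0·(-0.01195)/0.78585 + 246.0 = 232.8642
M2: Pc = R·M2+t = (-0.30987, -0.21840, +0.88819); u = 455.8·(-0.30987)/0.88819 + 337.2 = 178.1787, v = 864.0·(-0.21840)/0.88819 + 246.0 = 33.5502
M3: Pc = R·M3+t = (-0.52018, -0.10585, +0.94415); u = 455.8·(-0.52018)/0.94415 + 337.2 = 86.0794, v = 864.0·(-0.10585)/0.94415 + 246.0 = 149.1338

c0=(100.63, 349.25) c1=(205.76, 232.86) c2=(178.18, 33.55) c3=(86.08, 149.13)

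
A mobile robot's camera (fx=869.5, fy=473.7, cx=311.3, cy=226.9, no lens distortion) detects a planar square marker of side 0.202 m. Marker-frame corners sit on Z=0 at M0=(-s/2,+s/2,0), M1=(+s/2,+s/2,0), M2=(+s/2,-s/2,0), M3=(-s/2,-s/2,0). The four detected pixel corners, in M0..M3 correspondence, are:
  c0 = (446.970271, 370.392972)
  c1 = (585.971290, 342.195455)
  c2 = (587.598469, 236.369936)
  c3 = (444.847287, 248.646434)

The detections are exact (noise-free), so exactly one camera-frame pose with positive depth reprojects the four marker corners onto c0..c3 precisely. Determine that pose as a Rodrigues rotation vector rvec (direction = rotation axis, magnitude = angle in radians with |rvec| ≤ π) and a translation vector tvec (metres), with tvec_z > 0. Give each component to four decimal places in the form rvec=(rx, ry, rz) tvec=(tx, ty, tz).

Intrinsics K: fx=869.5, fy=473.7, cx=311.3, cy=226.9
Marker side s = 0.202 m; corners in marker frame (Z=0):
  M0 = (-0.1010, +0.1010, 0)
  M1 = (+0.1010, +0.1010, 0)
  M2 = (+0.1010, -0.1010, 0)
  M3 = (-0.1010, -0.1010, 0)
Detected image corners:
  c0 = (446.970271, 370.392972) px
  c1 = (585.971290, 342.195455) px
  c2 = (587.598469, 236.369936) px
  c3 = (444.847287, 248.646434) px
Planar DLT: solve 8×8 A·h = b for H (H[2,2]=1):
  H  [+1066.93186 +67.95164 +521.44148]
  H  [+113.63575 +599.52674 +299.41960]
  H  [+0.71589 +0.13052 +1.00000]
B = K⁻¹H; ‖b₁‖=1.210572, ‖b₂‖=1.210572; λ = 2/(‖b₁‖+‖b₂‖) = 0.826056, sign → tz>0 ⇒ λ=+0.826056
r₁ = λ·B[:,0] = (+0.80190,-0.08510,+0.59137); r₂ = λ·B[:,1] = (+0.02595,+0.99383,+0.10782)
r₃ = r₁×r₂ = (-0.59689,-0.07111,+0.79916); SVD([r₁ r₂ r₃]) → R = UVᵀ:
  R  [+0.80190 +0.02595 -0.59689]
  R  [-0.08510 +0.99383 -0.07111]
  R  [+0.59137 +0.10782 +0.79916]
t = (+0.19964, +0.12646, +0.82606) m
tr R = 2.594896; θ = arccos((tr R − 1)/2) = 0.647743 rad = 37.113°
axis k = ((R−Rᵀ)₃₂, (R−Rᵀ)₁₃, (R−Rᵀ)₂₁) / (2 sinθ) = (+0.148273, -0.984656, -0.092025)
rvec = θ·k = (+0.096043, -0.637803, -0.059608)

rvec=(0.0960, -0.6378, -0.0596) tvec=(0.1996, 0.1265, 0.8261)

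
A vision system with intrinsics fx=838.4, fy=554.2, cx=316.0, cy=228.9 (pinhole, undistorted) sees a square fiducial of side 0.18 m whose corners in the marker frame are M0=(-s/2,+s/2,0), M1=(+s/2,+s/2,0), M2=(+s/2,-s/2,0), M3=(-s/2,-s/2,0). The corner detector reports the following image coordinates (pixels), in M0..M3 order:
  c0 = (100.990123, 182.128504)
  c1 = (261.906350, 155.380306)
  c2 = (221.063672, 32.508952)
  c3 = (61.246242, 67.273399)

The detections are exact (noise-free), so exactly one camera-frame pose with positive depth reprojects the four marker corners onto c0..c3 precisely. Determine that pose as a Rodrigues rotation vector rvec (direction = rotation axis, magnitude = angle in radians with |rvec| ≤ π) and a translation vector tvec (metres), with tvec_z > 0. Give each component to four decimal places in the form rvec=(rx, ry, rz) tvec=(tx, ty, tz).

rvec=(0.0757, 0.2980, -0.2065) tvec=(-0.1553, -0.1775, 0.8280)

Intrinsics K: fx=838.4, fy=554.2, cx=316.0, cy=228.9
Marker side s = 0.18 m; corners in marker frame (Z=0):
  M0 = (-0.0900, +0.0900, 0)
  M1 = (+0.0900, +0.0900, 0)
  M2 = (+0.0900, -0.0900, 0)
  M3 = (-0.0900, -0.0900, 0)
Detected image corners:
  c0 = (100.990123, 182.128504) px
  c1 = (261.906350, 155.380306) px
  c2 = (221.063672, 32.508952) px
  c3 = (61.246242, 67.273399) px
Planar DLT: solve 8×8 A·h = b for H (H[2,2]=1):
  H  [+832.70360 +232.24499 +158.79155]
  H  [-210.23376 +665.38361 +110.10411]
  H  [-0.36105 +0.05265 +1.00000]
B = K⁻¹H; ‖b₁‖=1.207746, ‖b₂‖=1.207746; λ = 2/(‖b₁‖+‖b₂‖) = 0.827989, sign → tz>0 ⇒ λ=+0.827989
r₁ = λ·B[:,0] = (+0.93504,-0.19062,-0.29894); r₂ = λ·B[:,1] = (+0.21293,+0.97609,+0.04359)
r₃ = r₁×r₂ = (+0.28349,-0.10442,+0.95327); SVD([r₁ r₂ r₃]) → R = UVᵀ:
  R  [+0.93504 +0.21293 +0.28349]
  R  [-0.19062 +0.97609 -0.10442]
  R  [-0.29894 +0.04359 +0.95327]
t = (-0.15526, -0.17748, +0.82799) m
tr R = 2.864407; θ = arccos((tr R − 1)/2) = 0.370343 rad = 21.219°
axis k = ((R−Rᵀ)₃₂, (R−Rᵀ)₁₃, (R−Rᵀ)₂₁) / (2 sinθ) = (+0.204471, +0.804608, -0.557493)
rvec = θ·k = (+0.075724, +0.297981, -0.206463)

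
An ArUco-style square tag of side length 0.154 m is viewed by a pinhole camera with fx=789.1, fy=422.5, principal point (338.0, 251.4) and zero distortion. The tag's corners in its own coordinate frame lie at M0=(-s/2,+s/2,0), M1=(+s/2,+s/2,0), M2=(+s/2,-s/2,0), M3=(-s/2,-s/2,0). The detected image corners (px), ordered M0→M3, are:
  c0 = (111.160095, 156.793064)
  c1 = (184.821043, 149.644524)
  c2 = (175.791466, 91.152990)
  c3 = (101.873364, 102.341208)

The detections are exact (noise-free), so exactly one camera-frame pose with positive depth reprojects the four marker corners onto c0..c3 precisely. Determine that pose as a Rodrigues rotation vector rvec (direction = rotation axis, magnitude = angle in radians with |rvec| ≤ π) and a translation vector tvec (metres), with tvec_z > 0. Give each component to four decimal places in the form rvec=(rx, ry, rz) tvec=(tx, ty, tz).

rvec=(0.1090, 0.5602, -0.0383) tvec=(-0.2924, -0.3516, 1.1781)

Intrinsics K: fx=789.1, fy=422.5, cx=338.0, cy=251.4
Marker side s = 0.154 m; corners in marker frame (Z=0):
  M0 = (-0.0770, +0.0770, 0)
  M1 = (+0.0770, +0.0770, 0)
  M2 = (+0.0770, -0.0770, 0)
  M3 = (-0.0770, -0.0770, 0)
Detected image corners:
  c0 = (111.160095, 156.793064) px
  c1 = (184.821043, 149.644524) px
  c2 = (175.791466, 91.152990) px
  c3 = (101.873364, 102.341208) px
Planar DLT: solve 8×8 A·h = b for H (H[2,2]=1):
  H  [+414.36390 +70.78336 +142.15591]
  H  [-115.91446 +376.07866 +125.31350]
  H  [-0.45173 +0.07870 +1.00000]
B = K⁻¹H; ‖b₁‖=0.848814, ‖b₂‖=0.848814; λ = 2/(‖b₁‖+‖b₂‖) = 1.178115, sign → tz>0 ⇒ λ=+1.178115
r₁ = λ·B[:,0] = (+0.84660,-0.00655,-0.53219); r₂ = λ·B[:,1] = (+0.06597,+0.99351,+0.09271)
r₃ = r₁×r₂ = (+0.52813,-0.11360,+0.84153); SVD([r₁ r₂ r₃]) → R = UVᵀ:
  R  [+0.84660 +0.06597 +0.52813]
  R  [-0.00655 +0.99351 -0.11360]
  R  [-0.53219 +0.09271 +0.84153]
t = (-0.29239, -0.35158, +1.17811) m
tr R = 2.681633; θ = arccos((tr R − 1)/2) = 0.572006 rad = 32.774°
axis k = ((R−Rᵀ)₃₂, (R−Rᵀ)₁₃, (R−Rᵀ)₂₁) / (2 sinθ) = (+0.190561, +0.979388, -0.066980)
rvec = θ·k = (+0.109002, +0.560216, -0.038313)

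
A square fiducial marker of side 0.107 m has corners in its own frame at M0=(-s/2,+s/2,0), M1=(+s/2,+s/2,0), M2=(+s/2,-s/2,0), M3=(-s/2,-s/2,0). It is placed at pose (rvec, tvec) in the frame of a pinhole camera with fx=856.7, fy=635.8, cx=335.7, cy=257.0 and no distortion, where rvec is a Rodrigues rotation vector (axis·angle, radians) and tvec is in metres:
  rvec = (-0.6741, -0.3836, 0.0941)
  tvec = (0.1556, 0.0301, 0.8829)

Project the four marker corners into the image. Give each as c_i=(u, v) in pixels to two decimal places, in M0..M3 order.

c0=(446.93, 303.36) c1=(540.56, 317.86) c2=(522.15, 256.65) c3=(434.79, 240.93)

Intrinsics K: fx=856.7, fy=635.8, cx=335.7, cy=257.0
Marker side s = 0.107 m; corners in marker frame (Z=0):
  M0 = (-0.0535, +0.0535, 0)
  M1 = (+0.0535, +0.0535, 0)
  M2 = (+0.0535, -0.0535, 0)
  M3 = (-0.0535, -0.0535, 0)
rvec = (-0.6741, -0.3836, 0.0941), |rvec| = θ = 0.78129 rad = 44.765°
Rodrigues: sinθ=0.70420, 1−cosθ=0.28999; R = I + sinθ·[k]× + (1−cosθ)·[k]×²:
    [+0.92589 +0.03803 -0.37588]
    [+0.20766 +0.77991 +0.59043]
    [+0.31561 -0.62473 +0.71421]
t = (0.1556, 0.0301, 0.8829) m
M0: Pc = R·M0+t = (+0.10810, +0.06072, +0.83259); u = 856.7·(+0.10810)/0.83259 + 335.7 = 446.9300, v = 635.8·(+0.06072)/0.83259 + 257.0 = 303.3647
M1: Pc = R·M1+t = (+0.20717, +0.08294, +0.86636); u = 856.7·(+0.20717)/0.86636 + 335.7 = 540.5592, v = 635.8·(+0.08294)/0.86636 + 257.0 = 317.8640
M2: Pc = R·M2+t = (+0.20310, -0.00052, +0.93321); u = 856.7·(+0.20310)/0.93321 + 335.7 = 522.1491, v = 635.8·(-0.00052)/0.93321 + 257.0 = 256.6489
M3: Pc = R·M3+t = (+0.10403, -0.02274, +0.89944); u = 856.7·(+0.10403)/0.89944 + 335.7 = 434.7872, v = 635.8·(-0.02274)/0.89944 + 257.0 = 240.9288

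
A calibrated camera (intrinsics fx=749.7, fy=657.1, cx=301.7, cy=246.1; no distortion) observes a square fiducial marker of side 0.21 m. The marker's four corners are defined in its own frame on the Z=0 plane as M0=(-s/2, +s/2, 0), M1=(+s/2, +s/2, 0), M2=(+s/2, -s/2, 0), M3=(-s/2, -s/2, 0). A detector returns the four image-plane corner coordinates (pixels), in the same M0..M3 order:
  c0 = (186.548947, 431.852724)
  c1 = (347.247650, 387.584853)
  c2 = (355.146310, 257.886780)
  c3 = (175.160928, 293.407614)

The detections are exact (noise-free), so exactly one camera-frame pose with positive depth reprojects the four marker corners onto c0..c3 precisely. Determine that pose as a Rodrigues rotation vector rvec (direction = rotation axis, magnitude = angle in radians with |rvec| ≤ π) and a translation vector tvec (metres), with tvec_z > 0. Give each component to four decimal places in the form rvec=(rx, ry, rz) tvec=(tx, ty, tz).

Intrinsics K: fx=749.7, fy=657.1, cx=301.7, cy=246.1
Marker side s = 0.21 m; corners in marker frame (Z=0):
  M0 = (-0.1050, +0.1050, 0)
  M1 = (+0.1050, +0.1050, 0)
  M2 = (+0.1050, -0.1050, 0)
  M3 = (-0.1050, -0.1050, 0)
Detected image corners:
  c0 = (186.548947, 431.852724) px
  c1 = (347.247650, 387.584853) px
  c2 = (355.146310, 257.886780) px
  c3 = (175.160928, 293.407614) px
Planar DLT: solve 8×8 A·h = b for H (H[2,2]=1):
  H  [+933.52176 +148.19377 +270.27518]
  H  [-30.19211 +820.52099 +345.46043]
  H  [+0.46967 +0.53435 +1.00000]
B = K⁻¹H; ‖b₁‖=1.177003, ‖b₂‖=1.177003; λ = 2/(‖b₁‖+‖b₂‖) = 0.849615, sign → tz>0 ⇒ λ=+0.849615
r₁ = λ·B[:,0] = (+0.89735,-0.18849,+0.39904); r₂ = λ·B[:,1] = (-0.01475,+0.89088,+0.45399)
r₃ = r₁×r₂ = (-0.44107,-0.41328,+0.79665); SVD([r₁ r₂ r₃]) → R = UVᵀ:
  R  [+0.89735 -0.01475 -0.44107]
  R  [-0.18849 +0.89088 -0.41328]
  R  [+0.39904 +0.45399 +0.79665]
t = (-0.03561, +0.12847, +0.84962) m
tr R = 2.584889; θ = arccos((tr R − 1)/2) = 0.655990 rad = 37.585°
axis k = ((R−Rᵀ)₃₂, (R−Rᵀ)₁₃, (R−Rᵀ)₂₁) / (2 sinθ) = (+0.710938, -0.688682, -0.142419)
rvec = θ·k = (+0.466369, -0.451769, -0.093425)

rvec=(0.4664, -0.4518, -0.0934) tvec=(-0.0356, 0.1285, 0.8496)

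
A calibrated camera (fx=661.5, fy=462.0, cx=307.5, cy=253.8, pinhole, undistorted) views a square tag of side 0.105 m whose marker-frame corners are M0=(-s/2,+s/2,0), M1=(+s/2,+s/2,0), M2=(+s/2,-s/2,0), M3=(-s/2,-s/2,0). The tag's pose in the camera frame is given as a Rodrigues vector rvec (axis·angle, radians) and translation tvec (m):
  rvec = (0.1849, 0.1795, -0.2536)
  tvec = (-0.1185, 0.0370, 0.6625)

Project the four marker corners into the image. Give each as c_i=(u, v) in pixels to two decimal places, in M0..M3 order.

c0=(157.38, 321.01) c1=(252.79, 306.11) c2=(222.83, 235.78) c3=(125.98, 253.26)

Intrinsics K: fx=661.5, fy=462.0, cx=307.5, cy=253.8
Marker side s = 0.105 m; corners in marker frame (Z=0):
  M0 = (-0.0525, +0.0525, 0)
  M1 = (+0.0525, +0.0525, 0)
  M2 = (+0.0525, -0.0525, 0)
  M3 = (-0.0525, -0.0525, 0)
rvec = (0.1849, 0.1795, -0.2536), |rvec| = θ = 0.36155 rad = 20.716°
Rodrigues: sinθ=0.35373, 1−cosθ=0.06465; R = I + sinθ·[k]× + (1−cosθ)·[k]×²:
    [+0.95226 +0.26453 +0.15242]
    [-0.23170 +0.95128 -0.20341]
    [-0.19881 +0.15838 +0.96716]
t = (-0.1185, 0.0370, 0.6625) m
M0: Pc = R·M0+t = (-0.15461, +0.09911, +0.68125); u = 661.5·(-0.15461)/0.68125 + 307.5 = 157.3768, v = 462.0·(+0.09911)/0.68125 + 253.8 = 321.0103
M1: Pc = R·M1+t = (-0.05462, +0.07478, +0.66038); u = 661.5·(-0.05462)/0.66038 + 307.5 = 252.7883, v = 462.0·(+0.07478)/0.66038 + 253.8 = 306.1149
M2: Pc = R·M2+t = (-0.08239, -0.02511, +0.64375); u = 661.5·(-0.08239)/0.64375 + 307.5 = 222.8337, v = 462.0·(-0.02511)/0.64375 + 253.8 = 235.7818
M3: Pc = R·M3+t = (-0.18238, -0.00078, +0.66462); u = 661.5·(-0.18238)/0.66462 + 307.5 = 125.9757, v = 462.0·(-0.00078)/0.66462 + 253.8 = 253.2589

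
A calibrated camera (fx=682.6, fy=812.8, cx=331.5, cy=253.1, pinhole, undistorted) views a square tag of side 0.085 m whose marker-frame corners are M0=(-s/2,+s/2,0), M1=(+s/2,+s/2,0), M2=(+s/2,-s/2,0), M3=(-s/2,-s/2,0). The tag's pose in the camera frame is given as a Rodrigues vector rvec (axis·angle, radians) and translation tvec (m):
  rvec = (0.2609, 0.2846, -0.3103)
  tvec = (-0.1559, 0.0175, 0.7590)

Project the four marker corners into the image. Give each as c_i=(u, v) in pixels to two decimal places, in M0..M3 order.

Intrinsics K: fx=682.6, fy=812.8, cx=331.5, cy=253.1
Marker side s = 0.085 m; corners in marker frame (Z=0):
  M0 = (-0.0425, +0.0425, 0)
  M1 = (+0.0425, +0.0425, 0)
  M2 = (+0.0425, -0.0425, 0)
  M3 = (-0.0425, -0.0425, 0)
rvec = (0.2609, 0.2846, -0.3103), |rvec| = θ = 0.49533 rad = 28.380°
Rodrigues: sinθ=0.47532, 1−cosθ=0.12019; R = I + sinθ·[k]× + (1−cosθ)·[k]×²:
    [+0.91316 +0.33414 +0.23345]
    [-0.26139 +0.91949 -0.29362]
    [-0.31276 +0.20710 +0.92698]
t = (-0.1559, 0.0175, 0.7590) m
M0: Pc = R·M0+t = (-0.18051, +0.06769, +0.78109); u = 682.6·(-0.18051)/0.78109 + 331.5 = 173.7535, v = 812.8·(+0.06769)/0.78109 + 253.1 = 323.5350
M1: Pc = R·M1+t = (-0.10289, +0.04547, +0.75451); u = 682.6·(-0.10289)/0.75451 + 331.5 = 238.4161, v = 812.8·(+0.04547)/0.75451 + 253.1 = 302.0819
M2: Pc = R·M2+t = (-0.13129, -0.03269, +0.73691); u = 682.6·(-0.13129)/0.73691 + 331.5 = 209.8837, v = 812.8·(-0.03269)/0.73691 + 253.1 = 217.0460
M3: Pc = R·M3+t = (-0.20891, -0.01047, +0.76349); u = 682.6·(-0.20891)/0.76349 + 331.5 = 144.7236, v = 812.8·(-0.01047)/0.76349 + 253.1 = 241.9548

c0=(173.75, 323.54) c1=(238.42, 302.08) c2=(209.88, 217.05) c3=(144.72, 241.95)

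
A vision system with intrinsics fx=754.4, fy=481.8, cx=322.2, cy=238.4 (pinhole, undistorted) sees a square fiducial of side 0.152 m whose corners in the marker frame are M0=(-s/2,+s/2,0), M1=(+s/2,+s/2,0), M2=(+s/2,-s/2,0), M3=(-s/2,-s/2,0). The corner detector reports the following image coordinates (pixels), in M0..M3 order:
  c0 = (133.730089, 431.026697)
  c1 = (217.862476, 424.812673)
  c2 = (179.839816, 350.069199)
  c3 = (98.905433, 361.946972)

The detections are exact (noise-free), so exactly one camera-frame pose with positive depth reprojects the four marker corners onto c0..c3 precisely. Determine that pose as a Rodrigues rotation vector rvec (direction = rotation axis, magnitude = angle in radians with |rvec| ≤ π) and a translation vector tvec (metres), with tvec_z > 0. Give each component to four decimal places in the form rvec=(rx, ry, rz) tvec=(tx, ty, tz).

rvec=(0.0620, 0.5330, -0.3190) tvec=(-0.2151, 0.3112, 0.9757)

Intrinsics K: fx=754.4, fy=481.8, cx=322.2, cy=238.4
Marker side s = 0.152 m; corners in marker frame (Z=0):
  M0 = (-0.0760, +0.0760, 0)
  M1 = (+0.0760, +0.0760, 0)
  M2 = (+0.0760, -0.0760, 0)
  M3 = (-0.0760, -0.0760, 0)
Detected image corners:
  c0 = (133.730089, 431.026697) px
  c1 = (217.862476, 424.812673) px
  c2 = (179.839816, 350.069199) px
  c3 = (98.905433, 361.946972) px
Planar DLT: solve 8×8 A·h = b for H (H[2,2]=1):
  H  [+460.81647 +235.29386 +155.91514]
  H  [-263.87268 +462.61742 +392.07512]
  H  [-0.52129 -0.02487 +1.00000]
B = K⁻¹H; ‖b₁‖=1.024877, ‖b₂‖=1.024877; λ = 2/(‖b₁‖+‖b₂‖) = 0.975727, sign → tz>0 ⇒ λ=+0.975727
r₁ = λ·B[:,0] = (+0.81325,-0.28271,-0.50863); r₂ = λ·B[:,1] = (+0.31469,+0.94889,-0.02426)
r₃ = r₁×r₂ = (+0.48949,-0.14033,+0.86064); SVD([r₁ r₂ r₃]) → R = UVᵀ:
  R  [+0.81325 +0.31469 +0.48949]
  R  [-0.28271 +0.94889 -0.14033]
  R  [-0.50863 -0.02426 +0.86064]
t = (-0.21507, +0.31122, +0.97573) m
tr R = 2.622773; θ = arccos((tr R − 1)/2) = 0.624276 rad = 35.768°
axis k = ((R−Rᵀ)₃₂, (R−Rᵀ)₁₃, (R−Rᵀ)₂₁) / (2 sinθ) = (+0.099283, +0.853813, -0.511024)
rvec = θ·k = (+0.061980, +0.533015, -0.319020)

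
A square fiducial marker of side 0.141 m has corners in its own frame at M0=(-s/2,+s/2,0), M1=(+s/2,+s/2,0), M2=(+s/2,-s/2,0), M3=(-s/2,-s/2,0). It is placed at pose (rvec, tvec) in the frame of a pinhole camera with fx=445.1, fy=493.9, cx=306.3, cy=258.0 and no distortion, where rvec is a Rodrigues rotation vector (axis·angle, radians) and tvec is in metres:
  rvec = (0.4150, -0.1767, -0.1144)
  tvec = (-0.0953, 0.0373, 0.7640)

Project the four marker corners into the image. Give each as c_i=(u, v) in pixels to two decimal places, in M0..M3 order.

Intrinsics K: fx=445.1, fy=493.9, cx=306.3, cy=258.0
Marker side s = 0.141 m; corners in marker frame (Z=0):
  M0 = (-0.0705, +0.0705, 0)
  M1 = (+0.0705, +0.0705, 0)
  M2 = (+0.0705, -0.0705, 0)
  M3 = (-0.0705, -0.0705, 0)
rvec = (0.4150, -0.1767, -0.1144), |rvec| = θ = 0.46533 rad = 26.662°
Rodrigues: sinθ=0.44872, 1−cosθ=0.10633; R = I + sinθ·[k]× + (1−cosθ)·[k]×²:
    [+0.97824 +0.07431 -0.19370]
    [-0.14632 +0.90900 -0.39026]
    [+0.14708 +0.41011 +0.90010]
t = (-0.0953, 0.0373, 0.7640) m
M0: Pc = R·M0+t = (-0.15903, +0.11170, +0.78254); u = 445.1·(-0.15903)/0.78254 + 306.3 = 215.8474, v = 493.9·(+0.11170)/0.78254 + 258.0 = 328.4995
M1: Pc = R·M1+t = (-0.02110, +0.09107, +0.80328); u = 445.1·(-0.02110)/0.80328 + 306.3 = 294.6111, v = 493.9·(+0.09107)/0.80328 + 258.0 = 313.9940
M2: Pc = R·M2+t = (-0.03157, -0.03710, +0.74546); u = 445.1·(-0.03157)/0.74546 + 306.3 = 287.4485, v = 493.9·(-0.03710)/0.74546 + 258.0 = 233.4191
M3: Pc = R·M3+t = (-0.16950, -0.01647, +0.72472); u = 445.1·(-0.16950)/0.72472 + 306.3 = 202.1953, v = 493.9·(-0.01647)/0.72472 + 258.0 = 246.7763

c0=(215.85, 328.50) c1=(294.61, 313.99) c2=(287.45, 233.42) c3=(202.20, 246.78)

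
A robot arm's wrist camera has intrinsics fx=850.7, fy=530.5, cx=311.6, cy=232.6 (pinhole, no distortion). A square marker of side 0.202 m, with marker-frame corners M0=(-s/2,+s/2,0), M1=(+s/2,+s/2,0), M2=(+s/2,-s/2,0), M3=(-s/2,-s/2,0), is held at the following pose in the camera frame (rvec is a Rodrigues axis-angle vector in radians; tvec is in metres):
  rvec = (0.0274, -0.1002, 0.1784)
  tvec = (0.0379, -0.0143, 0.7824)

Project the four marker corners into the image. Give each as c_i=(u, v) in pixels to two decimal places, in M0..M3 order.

c0=(224.74, 278.74) c1=(438.76, 301.25) c2=(478.14, 168.26) c3=(264.15, 142.09)

Intrinsics K: fx=850.7, fy=530.5, cx=311.6, cy=232.6
Marker side s = 0.202 m; corners in marker frame (Z=0):
  M0 = (-0.1010, +0.1010, 0)
  M1 = (+0.1010, +0.1010, 0)
  M2 = (+0.1010, -0.1010, 0)
  M3 = (-0.1010, -0.1010, 0)
rvec = (0.0274, -0.1002, 0.1784), |rvec| = θ = 0.20644 rad = 11.828°
Rodrigues: sinθ=0.20498, 1−cosθ=0.02123; R = I + sinθ·[k]× + (1−cosθ)·[k]×²:
    [+0.97914 -0.17850 -0.09705]
    [+0.17577 +0.98377 -0.03611]
    [+0.10193 +0.01830 +0.99462]
t = (0.0379, -0.0143, 0.7824) m
M0: Pc = R·M0+t = (-0.07902, +0.06731, +0.77395); u = 850.7·(-0.07902)/0.77395 + 311.6 = 224.7420, v = 530.5·(+0.06731)/0.77395 + 232.6 = 278.7358
M1: Pc = R·M1+t = (+0.11876, +0.10281, +0.79454); u = 850.7·(+0.11876)/0.79454 + 311.6 = 438.7585, v = 530.5·(+0.10281)/0.79454 + 232.6 = 301.2463
M2: Pc = R·M2+t = (+0.15482, -0.09591, +0.79085); u = 850.7·(+0.15482)/0.79085 + 311.6 = 478.1395, v = 530.5·(-0.09591)/0.79085 + 232.6 = 168.2648
M3: Pc = R·M3+t = (-0.04296, -0.13141, +0.77026); u = 850.7·(-0.04296)/0.77026 + 311.6 = 264.1486, v = 530.5·(-0.13141)/0.77026 + 232.6 = 142.0917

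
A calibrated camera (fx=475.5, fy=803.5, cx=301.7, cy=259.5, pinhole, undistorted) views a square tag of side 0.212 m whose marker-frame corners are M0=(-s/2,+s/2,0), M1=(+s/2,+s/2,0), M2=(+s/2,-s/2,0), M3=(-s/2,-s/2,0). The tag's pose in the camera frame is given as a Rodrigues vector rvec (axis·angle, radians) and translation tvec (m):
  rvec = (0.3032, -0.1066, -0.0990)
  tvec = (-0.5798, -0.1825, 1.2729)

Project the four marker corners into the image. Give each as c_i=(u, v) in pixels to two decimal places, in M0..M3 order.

c0=(53.54, 216.18) c1=(133.02, 202.14) c2=(117.82, 69.82) c3=(33.97, 82.55)

Intrinsics K: fx=475.5, fy=803.5, cx=301.7, cy=259.5
Marker side s = 0.212 m; corners in marker frame (Z=0):
  M0 = (-0.1060, +0.1060, 0)
  M1 = (+0.1060, +0.1060, 0)
  M2 = (+0.1060, -0.1060, 0)
  M3 = (-0.1060, -0.1060, 0)
rvec = (0.3032, -0.1066, -0.0990), |rvec| = θ = 0.33630 rad = 19.268°
Rodrigues: sinθ=0.32999, 1−cosθ=0.05602; R = I + sinθ·[k]× + (1−cosθ)·[k]×²:
    [+0.98952 +0.08114 -0.11947]
    [-0.11315 +0.94961 -0.29229]
    [+0.08973 +0.30274 +0.94884]
t = (-0.5798, -0.1825, 1.2729) m
M0: Pc = R·M0+t = (-0.67609, -0.06985, +1.29548); u = 475.5·(-0.67609)/1.29548 + 301.7 = 53.5447, v = 803.5·(-0.06985)/1.29548 + 259.5 = 216.1786
M1: Pc = R·M1+t = (-0.46631, -0.09384, +1.31450); u = 475.5·(-0.46631)/1.31450 + 301.7 = 133.0196, v = 803.5·(-0.09384)/1.31450 + 259.5 = 202.1424
M2: Pc = R·M2+t = (-0.48351, -0.29515, +1.25032); u = 475.5·(-0.48351)/1.25032 + 301.7 = 117.8194, v = 803.5·(-0.29515)/1.25032 + 259.5 = 69.8243
M3: Pc = R·M3+t = (-0.69329, -0.27116, +1.23130); u = 475.5·(-0.69329)/1.23130 + 301.7 = 33.9669, v = 803.5·(-0.27116)/1.23130 + 259.5 = 82.5478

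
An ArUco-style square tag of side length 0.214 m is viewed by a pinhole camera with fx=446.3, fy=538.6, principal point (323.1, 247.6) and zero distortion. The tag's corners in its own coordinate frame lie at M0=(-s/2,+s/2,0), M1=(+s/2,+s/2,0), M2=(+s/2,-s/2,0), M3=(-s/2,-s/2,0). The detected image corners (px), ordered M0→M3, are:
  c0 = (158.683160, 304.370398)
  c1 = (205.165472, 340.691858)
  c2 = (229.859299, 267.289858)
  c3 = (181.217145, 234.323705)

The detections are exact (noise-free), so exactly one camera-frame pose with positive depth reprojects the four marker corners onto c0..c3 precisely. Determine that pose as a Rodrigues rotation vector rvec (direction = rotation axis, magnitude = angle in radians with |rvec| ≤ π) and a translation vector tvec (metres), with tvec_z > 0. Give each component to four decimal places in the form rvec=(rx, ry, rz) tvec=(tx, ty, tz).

Intrinsics K: fx=446.3, fy=538.6, cx=323.1, cy=247.6
Marker side s = 0.214 m; corners in marker frame (Z=0):
  M0 = (-0.1070, +0.1070, 0)
  M1 = (+0.1070, +0.1070, 0)
  M2 = (+0.1070, -0.1070, 0)
  M3 = (-0.1070, -0.1070, 0)
Detected image corners:
  c0 = (158.683160, 304.370398) px
  c1 = (205.165472, 340.691858) px
  c2 = (229.859299, 267.289858) px
  c3 = (181.217145, 234.323705) px
Planar DLT: solve 8×8 A·h = b for H (H[2,2]=1):
  H  [+172.03406 -94.00639 +192.96662]
  H  [+87.71306 +358.91349 +286.50979]
  H  [-0.25899 +0.08362 +1.00000]
B = K⁻¹H; ‖b₁‖=0.689084, ‖b₂‖=0.689084; λ = 2/(‖b₁‖+‖b₂‖) = 1.451202, sign → tz>0 ⇒ λ=+1.451202
r₁ = λ·B[:,0] = (+0.83148,+0.40911,-0.37584); r₂ = λ·B[:,1] = (-0.39352,+0.91127,+0.12134)
r₃ = r₁×r₂ = (+0.39214,+0.04701,+0.91870); SVD([r₁ r₂ r₃]) → R = UVᵀ:
  R  [+0.83148 -0.39352 +0.39214]
  R  [+0.40911 +0.91127 +0.04701]
  R  [-0.37584 +0.12134 +0.91870]
t = (-0.42315, +0.10484, +1.45120) m
tr R = 2.661460; θ = arccos((tr R − 1)/2) = 0.590378 rad = 33.826°
axis k = ((R−Rᵀ)₃₂, (R−Rᵀ)₁₃, (R−Rᵀ)₂₁) / (2 sinθ) = (+0.066769, +0.689796, +0.720918)
rvec = θ·k = (+0.039419, +0.407241, +0.425615)

rvec=(0.0394, 0.4072, 0.4256) tvec=(-0.4231, 0.1048, 1.4512)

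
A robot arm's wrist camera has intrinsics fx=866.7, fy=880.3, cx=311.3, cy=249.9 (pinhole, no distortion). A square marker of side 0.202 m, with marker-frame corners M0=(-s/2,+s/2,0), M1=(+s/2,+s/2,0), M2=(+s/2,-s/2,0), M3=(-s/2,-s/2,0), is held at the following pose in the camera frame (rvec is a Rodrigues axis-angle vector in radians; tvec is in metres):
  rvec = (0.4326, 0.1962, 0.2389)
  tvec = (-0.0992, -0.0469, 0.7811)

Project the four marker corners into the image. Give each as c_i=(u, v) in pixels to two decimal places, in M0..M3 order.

Intrinsics K: fx=866.7, fy=880.3, cx=311.3, cy=249.9
Marker side s = 0.202 m; corners in marker frame (Z=0):
  M0 = (-0.1010, +0.1010, 0)
  M1 = (+0.1010, +0.1010, 0)
  M2 = (+0.1010, -0.1010, 0)
  M3 = (-0.1010, -0.1010, 0)
rvec = (0.4326, 0.1962, 0.2389), |rvec| = θ = 0.53171 rad = 30.464°
Rodrigues: sinθ=0.50700, 1−cosθ=0.13806; R = I + sinθ·[k]× + (1−cosθ)·[k]×²:
    [+0.95333 -0.18635 +0.23755]
    [+0.26925 +0.88074 -0.38961]
    [-0.13662 +0.43539 +0.88981]
t = (-0.0992, -0.0469, 0.7811) m
M0: Pc = R·M0+t = (-0.21431, +0.01486, +0.83887); u = 866.7·(-0.21431)/0.83887 + 311.3 = 89.8828, v = 880.3·(+0.01486)/0.83887 + 249.9 = 265.4947
M1: Pc = R·M1+t = (-0.02174, +0.06925, +0.81128); u = 866.7·(-0.02174)/0.81128 + 311.3 = 288.0798, v = 880.3·(+0.06925)/0.81128 + 249.9 = 325.0408
M2: Pc = R·M2+t = (+0.01591, -0.10866, +0.72333); u = 866.7·(+0.01591)/0.72333 + 311.3 = 330.3614, v = 880.3·(-0.10866)/0.72333 + 249.9 = 117.6582
M3: Pc = R·M3+t = (-0.17666, -0.16305, +0.75092); u = 866.7·(-0.17666)/0.75092 + 311.3 = 107.3974, v = 880.3·(-0.16305)/0.75092 + 249.9 = 58.7593

c0=(89.88, 265.49) c1=(288.08, 325.04) c2=(330.36, 117.66) c3=(107.40, 58.76)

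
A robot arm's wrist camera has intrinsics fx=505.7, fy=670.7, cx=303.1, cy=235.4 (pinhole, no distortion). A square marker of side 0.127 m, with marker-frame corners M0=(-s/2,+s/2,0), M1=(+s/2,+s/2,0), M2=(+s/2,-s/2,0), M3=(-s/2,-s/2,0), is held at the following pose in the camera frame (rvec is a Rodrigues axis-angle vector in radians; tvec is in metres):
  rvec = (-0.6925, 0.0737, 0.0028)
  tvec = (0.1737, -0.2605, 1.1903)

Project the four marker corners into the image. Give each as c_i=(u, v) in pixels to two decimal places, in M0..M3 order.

c0=(350.70, 113.23) c1=(406.99, 110.67) c2=(401.55, 65.45) c3=(348.99, 68.16)

Intrinsics K: fx=505.7, fy=670.7, cx=303.1, cy=235.4
Marker side s = 0.127 m; corners in marker frame (Z=0):
  M0 = (-0.0635, +0.0635, 0)
  M1 = (+0.0635, +0.0635, 0)
  M2 = (+0.0635, -0.0635, 0)
  M3 = (-0.0635, -0.0635, 0)
rvec = (-0.6925, 0.0737, 0.0028), |rvec| = θ = 0.69642 rad = 39.902°
Rodrigues: sinθ=0.64147, 1−cosθ=0.23285; R = I + sinθ·[k]× + (1−cosθ)·[k]×²:
    [+0.99739 -0.02708 +0.06695]
    [-0.02192 +0.76975 +0.63796]
    [-0.06882 -0.63777 +0.76715]
t = (0.1737, -0.2605, 1.1903) m
M0: Pc = R·M0+t = (+0.10865, -0.21023, +1.15417); u = 505.7·(+0.10865)/1.15417 + 303.1 = 350.7032, v = 670.7·(-0.21023)/1.15417 + 235.4 = 113.2343
M1: Pc = R·M1+t = (+0.23531, -0.21301, +1.14543); u = 505.7·(+0.23531)/1.14543 + 303.1 = 406.9896, v = 670.7·(-0.21301)/1.14543 + 235.4 = 110.6718
M2: Pc = R·M2+t = (+0.23875, -0.31077, +1.22643); u = 505.7·(+0.23875)/1.22643 + 303.1 = 401.5467, v = 670.7·(-0.31077)/1.22643 + 235.4 = 65.4475
M3: Pc = R·M3+t = (+0.11209, -0.30799, +1.23517); u = 505.7·(+0.11209)/1.23517 + 303.1 = 348.9899, v = 670.7·(-0.30799)/1.23517 + 235.4 = 68.1620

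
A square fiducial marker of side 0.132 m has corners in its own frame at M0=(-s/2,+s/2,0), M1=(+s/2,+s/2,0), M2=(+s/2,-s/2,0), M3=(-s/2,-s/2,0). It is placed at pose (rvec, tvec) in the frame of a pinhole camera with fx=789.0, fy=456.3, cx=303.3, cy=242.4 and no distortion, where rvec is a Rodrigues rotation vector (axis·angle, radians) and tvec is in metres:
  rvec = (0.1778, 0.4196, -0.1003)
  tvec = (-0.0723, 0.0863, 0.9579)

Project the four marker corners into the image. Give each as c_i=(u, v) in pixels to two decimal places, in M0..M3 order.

Intrinsics K: fx=789.0, fy=456.3, cx=303.3, cy=242.4
Marker side s = 0.132 m; corners in marker frame (Z=0):
  M0 = (-0.0660, +0.0660, 0)
  M1 = (+0.0660, +0.0660, 0)
  M2 = (+0.0660, -0.0660, 0)
  M3 = (-0.0660, -0.0660, 0)
rvec = (0.1778, 0.4196, -0.1003), |rvec| = θ = 0.46662 rad = 26.736°
Rodrigues: sinθ=0.44987, 1−cosθ=0.10691; R = I + sinθ·[k]× + (1−cosθ)·[k]×²:
    [+0.90861 +0.13333 +0.39578]
    [-0.06007 +0.97954 -0.19208]
    [-0.41329 +0.15075 +0.89803]
t = (-0.0723, 0.0863, 0.9579) m
M0: Pc = R·M0+t = (-0.12347, +0.15491, +0.99513); u = 789.0·(-0.12347)/0.99513 + 303.3 = 205.4061, v = 456.3·(+0.15491)/0.99513 + 242.4 = 313.4335
M1: Pc = R·M1+t = (-0.00353, +0.14699, +0.94057); u = 789.0·(-0.00353)/0.94057 + 303.3 = 300.3375, v = 456.3·(+0.14699)/0.94057 + 242.4 = 313.7069
M2: Pc = R·M2+t = (-0.02113, +0.01769, +0.92067); u = 789.0·(-0.02113)/0.92067 + 303.3 = 285.1909, v = 456.3·(+0.01769)/0.92067 + 242.4 = 251.1654
M3: Pc = R·M3+t = (-0.14107, +0.02561, +0.97523); u = 789.0·(-0.14107)/0.97523 + 303.3 = 189.1698, v = 456.3·(+0.02561)/0.97523 + 242.4 = 254.3850

c0=(205.41, 313.43) c1=(300.34, 313.71) c2=(285.19, 251.17) c3=(189.17, 254.39)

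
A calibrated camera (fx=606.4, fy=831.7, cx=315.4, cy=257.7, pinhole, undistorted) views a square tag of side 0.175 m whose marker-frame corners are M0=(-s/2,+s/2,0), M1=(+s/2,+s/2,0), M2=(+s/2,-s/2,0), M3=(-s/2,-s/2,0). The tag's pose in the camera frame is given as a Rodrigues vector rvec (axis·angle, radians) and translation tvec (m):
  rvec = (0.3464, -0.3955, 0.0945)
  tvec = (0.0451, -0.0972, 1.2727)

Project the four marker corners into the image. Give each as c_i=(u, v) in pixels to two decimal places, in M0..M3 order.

c0=(291.89, 246.37) c1=(366.21, 249.49) c2=(381.39, 142.57) c3=(304.58, 133.24)

Intrinsics K: fx=606.4, fy=831.7, cx=315.4, cy=257.7
Marker side s = 0.175 m; corners in marker frame (Z=0):
  M0 = (-0.0875, +0.0875, 0)
  M1 = (+0.0875, +0.0875, 0)
  M2 = (+0.0875, -0.0875, 0)
  M3 = (-0.0875, -0.0875, 0)
rvec = (0.3464, -0.3955, 0.0945), |rvec| = θ = 0.53418 rad = 30.606°
Rodrigues: sinθ=0.50913, 1−cosθ=0.13931; R = I + sinθ·[k]× + (1−cosθ)·[k]×²:
    [+0.91927 -0.15696 -0.36098]
    [+0.02318 +0.93706 -0.34841]
    [+0.39294 +0.31191 +0.86505]
t = (0.0451, -0.0972, 1.2727) m
M0: Pc = R·M0+t = (-0.04907, -0.01724, +1.26561); u = 606.4·(-0.04907)/1.26561 + 315.4 = 291.8888, v = 831.7·(-0.01724)/1.26561 + 257.7 = 246.3733
M1: Pc = R·M1+t = (+0.11180, -0.01318, +1.33437); u = 606.4·(+0.11180)/1.33437 + 315.4 = 366.2081, v = 831.7·(-0.01318)/1.33437 + 257.7 = 249.4856
M2: Pc = R·M2+t = (+0.13927, -0.17716, +1.27979); u = 606.4·(+0.13927)/1.27979 + 315.4 = 381.3900, v = 831.7·(-0.17716)/1.27979 + 257.7 = 142.5660
M3: Pc = R·M3+t = (-0.02160, -0.18122, +1.21103); u = 606.4·(-0.02160)/1.21103 + 315.4 = 304.5829, v = 831.7·(-0.18122)/1.21103 + 257.7 = 133.2423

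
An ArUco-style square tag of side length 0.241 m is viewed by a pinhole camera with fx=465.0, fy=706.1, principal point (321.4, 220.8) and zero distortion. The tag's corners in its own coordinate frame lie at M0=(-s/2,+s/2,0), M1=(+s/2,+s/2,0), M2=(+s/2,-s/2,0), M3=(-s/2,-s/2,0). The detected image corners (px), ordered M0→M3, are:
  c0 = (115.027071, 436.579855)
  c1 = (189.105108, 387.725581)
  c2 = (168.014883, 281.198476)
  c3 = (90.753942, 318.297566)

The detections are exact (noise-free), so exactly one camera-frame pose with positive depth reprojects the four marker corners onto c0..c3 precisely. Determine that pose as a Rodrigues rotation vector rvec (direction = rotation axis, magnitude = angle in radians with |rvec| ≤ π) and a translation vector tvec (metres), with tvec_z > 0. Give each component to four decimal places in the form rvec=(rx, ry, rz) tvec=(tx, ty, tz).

Intrinsics K: fx=465.0, fy=706.1, cx=321.4, cy=220.8
Marker side s = 0.241 m; corners in marker frame (Z=0):
  M0 = (-0.1205, +0.1205, 0)
  M1 = (+0.1205, +0.1205, 0)
  M2 = (+0.1205, -0.1205, 0)
  M3 = (-0.1205, -0.1205, 0)
Detected image corners:
  c0 = (115.027071, 436.579855) px
  c1 = (189.105108, 387.725581) px
  c2 = (168.014883, 281.198476) px
  c3 = (90.753942, 318.297566) px
Planar DLT: solve 8×8 A·h = b for H (H[2,2]=1):
  H  [+377.16203 +99.37134 +142.82767]
  H  [-18.55408 +479.28932 +355.05743]
  H  [+0.44919 +0.03989 +1.00000]
B = K⁻¹H; ‖b₁‖=0.692967, ‖b₂‖=0.692967; λ = 2/(‖b₁‖+‖b₂‖) = 1.443070, sign → tz>0 ⇒ λ=+1.443070
r₁ = λ·B[:,0] = (+0.72244,-0.24062,+0.64821); r₂ = λ·B[:,1] = (+0.26860,+0.96153,+0.05757)
r₃ = r₁×r₂ = (-0.63713,+0.13252,+0.75928); SVD([r₁ r₂ r₃]) → R = UVᵀ:
  R  [+0.72244 +0.26860 -0.63713]
  R  [-0.24062 +0.96153 +0.13252]
  R  [+0.64821 +0.05757 +0.75928]
t = (-0.55418, +0.27438, +1.44307) m
tr R = 2.443252; θ = arccos((tr R − 1)/2) = 0.764648 rad = 43.811°
axis k = ((R−Rᵀ)₃₂, (R−Rᵀ)₁₃, (R−Rᵀ)₂₁) / (2 sinθ) = (-0.054133, -0.928336, -0.367779)
rvec = θ·k = (-0.041392, -0.709851, -0.281222)

rvec=(-0.0414, -0.7099, -0.2812) tvec=(-0.5542, 0.2744, 1.4431)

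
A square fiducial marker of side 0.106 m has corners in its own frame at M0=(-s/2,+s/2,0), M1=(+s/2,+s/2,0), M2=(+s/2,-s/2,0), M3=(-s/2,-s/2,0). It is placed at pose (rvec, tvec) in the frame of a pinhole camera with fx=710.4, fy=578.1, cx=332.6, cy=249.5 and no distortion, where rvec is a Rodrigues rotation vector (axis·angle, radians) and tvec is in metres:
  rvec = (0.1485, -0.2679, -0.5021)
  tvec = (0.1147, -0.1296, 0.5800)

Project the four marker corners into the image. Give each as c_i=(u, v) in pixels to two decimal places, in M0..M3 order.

Intrinsics K: fx=710.4, fy=578.1, cx=332.6, cy=249.5
Marker side s = 0.106 m; corners in marker frame (Z=0):
  M0 = (-0.0530, +0.0530, 0)
  M1 = (+0.0530, +0.0530, 0)
  M2 = (+0.0530, -0.0530, 0)
  M3 = (-0.0530, -0.0530, 0)
rvec = (0.1485, -0.2679, -0.5021), |rvec| = θ = 0.58816 rad = 33.699°
Rodrigues: sinθ=0.55483, 1−cosθ=0.16803; R = I + sinθ·[k]× + (1−cosθ)·[k]×²:
    [+0.84268 +0.45432 -0.28894]
    [-0.49297 +0.86683 -0.07475]
    [+0.21650 +0.20542 +0.95443]
t = (0.1147, -0.1296, 0.5800) m
M0: Pc = R·M0+t = (+0.09412, -0.05753, +0.57941); u = 710.4·(+0.09412)/0.57941 + 332.6 = 447.9942, v = 578.1·(-0.05753)/0.57941 + 249.5 = 192.0998
M1: Pc = R·M1+t = (+0.18344, -0.10979, +0.60236); u = 710.4·(+0.18344)/0.60236 + 332.6 = 548.9425, v = 578.1·(-0.10979)/0.60236 + 249.5 = 144.1363
M2: Pc = R·M2+t = (+0.13528, -0.20167, +0.58059); u = 710.4·(+0.13528)/0.58059 + 332.6 = 498.1305, v = 578.1·(-0.20167)/0.58059 + 249.5 = 48.6944
M3: Pc = R·M3+t = (+0.04596, -0.14941, +0.55764); u = 710.4·(+0.04596)/0.55764 + 332.6 = 391.1492, v = 578.1·(-0.14941)/0.55764 + 249.5 = 94.6031

c0=(447.99, 192.10) c1=(548.94, 144.14) c2=(498.13, 48.69) c3=(391.15, 94.60)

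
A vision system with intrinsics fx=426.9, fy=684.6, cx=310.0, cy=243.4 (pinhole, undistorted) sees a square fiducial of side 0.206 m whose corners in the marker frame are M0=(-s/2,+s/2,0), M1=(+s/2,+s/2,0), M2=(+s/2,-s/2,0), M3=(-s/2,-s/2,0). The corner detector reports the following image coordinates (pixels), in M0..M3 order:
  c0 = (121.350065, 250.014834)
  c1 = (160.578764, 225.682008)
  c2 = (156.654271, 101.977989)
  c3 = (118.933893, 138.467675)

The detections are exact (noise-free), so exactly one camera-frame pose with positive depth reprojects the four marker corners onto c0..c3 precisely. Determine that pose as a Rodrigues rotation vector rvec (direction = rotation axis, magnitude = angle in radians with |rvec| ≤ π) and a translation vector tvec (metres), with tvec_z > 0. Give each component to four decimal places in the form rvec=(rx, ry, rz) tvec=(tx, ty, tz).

Intrinsics K: fx=426.9, fy=684.6, cx=310.0, cy=243.4
Marker side s = 0.206 m; corners in marker frame (Z=0):
  M0 = (-0.1030, +0.1030, 0)
  M1 = (+0.1030, +0.1030, 0)
  M2 = (+0.1030, -0.1030, 0)
  M3 = (-0.1030, -0.1030, 0)
Detected image corners:
  c0 = (121.350065, 250.014834) px
  c1 = (160.578764, 225.682008) px
  c2 = (156.654271, 101.977989) px
  c3 = (118.933893, 138.467675) px
Planar DLT: solve 8×8 A·h = b for H (H[2,2]=1):
  H  [+111.53065 -5.14297 +138.28661]
  H  [-244.64615 +543.24488 +178.99689]
  H  [-0.53942 -0.14586 +1.00000]
B = K⁻¹H; ‖b₁‖=0.862990, ‖b₂‖=0.862990; λ = 2/(‖b₁‖+‖b₂‖) = 1.158762, sign → tz>0 ⇒ λ=+1.158762
r₁ = λ·B[:,0] = (+0.75663,-0.19186,-0.62506); r₂ = λ·B[:,1] = (+0.10877,+0.97959,-0.16901)
r₃ = r₁×r₂ = (+0.64473,+0.05989,+0.76206); SVD([r₁ r₂ r₃]) → R = UVᵀ:
  R  [+0.75663 +0.10877 +0.64473]
  R  [-0.19186 +0.97959 +0.05989]
  R  [-0.62506 -0.16901 +0.76206]
t = (-0.46609, -0.10901, +1.15876) m
tr R = 2.498284; θ = arccos((tr R − 1)/2) = 0.724030 rad = 41.484°
axis k = ((R−Rᵀ)₃₂, (R−Rᵀ)₁₃, (R−Rᵀ)₂₁) / (2 sinθ) = (-0.172783, +0.958463, -0.226923)
rvec = θ·k = (-0.125100, +0.693957, -0.164299)

rvec=(-0.1251, 0.6940, -0.1643) tvec=(-0.4661, -0.1090, 1.1588)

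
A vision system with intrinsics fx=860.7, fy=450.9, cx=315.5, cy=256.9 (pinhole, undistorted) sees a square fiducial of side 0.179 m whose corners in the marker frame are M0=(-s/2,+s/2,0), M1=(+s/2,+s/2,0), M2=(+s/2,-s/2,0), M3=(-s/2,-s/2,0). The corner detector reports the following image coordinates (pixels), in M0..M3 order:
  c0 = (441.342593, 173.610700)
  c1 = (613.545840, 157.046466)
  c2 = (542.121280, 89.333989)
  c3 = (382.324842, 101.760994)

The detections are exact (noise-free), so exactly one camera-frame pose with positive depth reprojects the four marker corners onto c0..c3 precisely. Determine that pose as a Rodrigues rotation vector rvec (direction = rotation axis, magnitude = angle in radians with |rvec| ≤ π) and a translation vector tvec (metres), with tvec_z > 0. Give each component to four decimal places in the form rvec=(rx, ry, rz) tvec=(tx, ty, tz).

rvec=(-0.4740, -0.1420, -0.2522) tvec=(0.1782, -0.2429, 0.8543)

Intrinsics K: fx=860.7, fy=450.9, cx=315.5, cy=256.9
Marker side s = 0.179 m; corners in marker frame (Z=0):
  M0 = (-0.0895, +0.0895, 0)
  M1 = (+0.0895, +0.0895, 0)
  M2 = (+0.0895, -0.0895, 0)
  M3 = (-0.0895, -0.0895, 0)
Detected image corners:
  c0 = (441.342593, 173.610700) px
  c1 = (613.545840, 157.046466) px
  c2 = (542.121280, 89.333989) px
  c3 = (382.324842, 101.760994) px
Planar DLT: solve 8×8 A·h = b for H (H[2,2]=1):
  H  [+1037.65379 +114.50554 +495.03490]
  H  [-50.97351 +323.55726 +128.71023]
  H  [+0.22604 -0.50635 +1.00000]
B = K⁻¹H; ‖b₁‖=1.170518, ‖b₂‖=1.170518; λ = 2/(‖b₁‖+‖b₂‖) = 0.854323, sign → tz>0 ⇒ λ=+0.854323
r₁ = λ·B[:,0] = (+0.95918,-0.20660,+0.19311); r₂ = λ·B[:,1] = (+0.27223,+0.85951,-0.43259)
r₃ = r₁×r₂ = (-0.07661,+0.46750,+0.88067); SVD([r₁ r₂ r₃]) → R = UVᵀ:
  R  [+0.95918 +0.27223 -0.07661]
  R  [-0.20660 +0.85951 +0.46750]
  R  [+0.19311 -0.43259 +0.88067]
t = (+0.17820, -0.24288, +0.85432) m
tr R = 2.699359; θ = arccos((tr R − 1)/2) = 0.555419 rad = 31.823°
axis k = ((R−Rᵀ)₃₂, (R−Rᵀ)₁₃, (R−Rᵀ)₂₁) / (2 sinθ) = (-0.853486, -0.255751, -0.454041)
rvec = θ·k = (-0.474042, -0.142049, -0.252183)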